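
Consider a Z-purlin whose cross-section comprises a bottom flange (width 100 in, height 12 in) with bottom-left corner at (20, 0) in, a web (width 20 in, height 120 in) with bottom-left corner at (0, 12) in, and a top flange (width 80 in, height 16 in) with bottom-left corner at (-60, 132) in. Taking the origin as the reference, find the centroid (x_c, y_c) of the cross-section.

x_c = 16.89 in, y_c = 73.61 in

Part | A | x̄ᵢ | ȳᵢ | A·x̄ᵢ | A·ȳᵢ
bottom flange | 1200.00 | 70.00 | 6.00 | 84000.00 | 7200.00
web | 2400.00 | 10.00 | 72.00 | 24000.00 | 172800.00
top flange | 1280.00 | -20.00 | 140.00 | -25600.00 | 179200.00
Σ | 4880.00 |  |  | 82400.00 | 359200.00
x_c = 82400.00 / 4880.00 = 16.89 in
y_c = 359200.00 / 4880.00 = 73.61 in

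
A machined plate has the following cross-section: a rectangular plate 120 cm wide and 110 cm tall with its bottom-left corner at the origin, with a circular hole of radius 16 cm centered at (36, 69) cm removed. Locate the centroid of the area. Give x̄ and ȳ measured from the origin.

x̄ = 61.56 cm, ȳ = 54.09 cm

plate: A = 120 × 110 = 13200.00, centroid at (60.00, 55.00).
hole: A = −π·16² = -804.25, centroid at (36.00, 69.00).
ΣA = 12395.75 cm², ΣAx̄ = 763047.08 cm³, ΣAȳ = 670506.91 cm³.
x̄ = 763047.08/12395.75 = 61.56 cm; ȳ = 670506.91/12395.75 = 54.09 cm.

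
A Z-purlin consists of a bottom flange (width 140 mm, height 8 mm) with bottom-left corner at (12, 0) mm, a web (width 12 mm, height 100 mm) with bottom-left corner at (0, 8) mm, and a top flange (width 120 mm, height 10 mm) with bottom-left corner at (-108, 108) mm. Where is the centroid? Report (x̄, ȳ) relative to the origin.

x̄ = 11.77 mm, ȳ = 59.57 mm

bottom flange: A = 140 × 8 = 1120.00, centroid at (82.00, 4.00).
web: A = 12 × 100 = 1200.00, centroid at (6.00, 58.00).
top flange: A = 120 × 10 = 1200.00, centroid at (-48.00, 113.00).
ΣA = 3520.00 mm², ΣAx̄ = 41440.00 mm³, ΣAȳ = 209680.00 mm³.
x̄ = 41440.00/3520.00 = 11.77 mm; ȳ = 209680.00/3520.00 = 59.57 mm.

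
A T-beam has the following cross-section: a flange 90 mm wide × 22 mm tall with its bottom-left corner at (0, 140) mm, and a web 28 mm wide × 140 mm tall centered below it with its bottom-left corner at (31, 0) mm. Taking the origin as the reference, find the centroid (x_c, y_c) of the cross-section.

x_c = 45.00 mm, y_c = 97.18 mm

web: A = 28 × 140 = 3920.00, centroid at (45.00, 70.00).
flange: A = 90 × 22 = 1980.00, centroid at (45.00, 151.00).
ΣA = 5900.00 mm²
ΣAx_c = (3920.00)(45.00) + (1980.00)(45.00) = 265500.00 mm³
ΣAy_c = (3920.00)(70.00) + (1980.00)(151.00) = 573380.00 mm³
x_c = 265500.00 / 5900.00 = 45.00 mm
y_c = 573380.00 / 5900.00 = 97.18 mm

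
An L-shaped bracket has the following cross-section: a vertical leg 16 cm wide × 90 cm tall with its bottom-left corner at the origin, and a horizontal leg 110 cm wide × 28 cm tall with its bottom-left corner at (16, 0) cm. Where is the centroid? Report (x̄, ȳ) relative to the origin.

vertical leg: A = 16 × 90 = 1440.00, centroid at (8.00, 45.00).
horizontal leg: A = 110 × 28 = 3080.00, centroid at (71.00, 14.00).
ΣA = 4520.00 cm², ΣAx̄ = 230200.00 cm³, ΣAȳ = 107920.00 cm³.
x̄ = 230200.00/4520.00 = 50.93 cm; ȳ = 107920.00/4520.00 = 23.88 cm.

x̄ = 50.93 cm, ȳ = 23.88 cm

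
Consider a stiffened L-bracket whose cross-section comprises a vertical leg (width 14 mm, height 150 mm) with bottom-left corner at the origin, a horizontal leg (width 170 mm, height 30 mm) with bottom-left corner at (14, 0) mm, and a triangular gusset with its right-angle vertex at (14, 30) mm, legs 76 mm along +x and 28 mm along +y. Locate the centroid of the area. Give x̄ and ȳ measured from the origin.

Part | A | x̄ᵢ | ȳᵢ | A·x̄ᵢ | A·ȳᵢ
vertical leg | 2100.00 | 7.00 | 75.00 | 14700.00 | 157500.00
horizontal leg | 5100.00 | 99.00 | 15.00 | 504900.00 | 76500.00
gusset | 1064.00 | 39.33 | 39.33 | 41850.67 | 41850.67
Σ | 8264.00 |  |  | 561450.67 | 275850.67
x̄ = 561450.67 / 8264.00 = 67.94 mm
ȳ = 275850.67 / 8264.00 = 33.38 mm

x̄ = 67.94 mm, ȳ = 33.38 mm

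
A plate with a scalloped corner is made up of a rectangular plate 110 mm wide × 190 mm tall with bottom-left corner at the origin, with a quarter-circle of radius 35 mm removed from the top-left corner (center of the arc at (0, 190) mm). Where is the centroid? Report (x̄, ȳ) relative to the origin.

Part | A | x̄ᵢ | ȳᵢ | A·x̄ᵢ | A·ȳᵢ
plate | 20900.00 | 55.00 | 95.00 | 1149500.00 | 1985500.00
removed quarter-circle | -962.11 | 14.85 | 175.15 | -14291.67 | -168509.76
Σ | 19937.89 |  |  | 1135208.33 | 1816990.24
x̄ = 1135208.33 / 19937.89 = 56.94 mm
ȳ = 1816990.24 / 19937.89 = 91.13 mm

x̄ = 56.94 mm, ȳ = 91.13 mm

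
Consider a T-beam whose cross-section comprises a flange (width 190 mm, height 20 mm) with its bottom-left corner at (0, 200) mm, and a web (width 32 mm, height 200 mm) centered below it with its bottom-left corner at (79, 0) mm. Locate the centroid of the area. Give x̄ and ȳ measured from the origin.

x̄ = 95.00 mm, ȳ = 140.98 mm

Part | A | x̄ᵢ | ȳᵢ | A·x̄ᵢ | A·ȳᵢ
web | 6400.00 | 95.00 | 100.00 | 608000.00 | 640000.00
flange | 3800.00 | 95.00 | 210.00 | 361000.00 | 798000.00
Σ | 10200.00 |  |  | 969000.00 | 1438000.00
x̄ = 969000.00 / 10200.00 = 95.00 mm
ȳ = 1438000.00 / 10200.00 = 140.98 mm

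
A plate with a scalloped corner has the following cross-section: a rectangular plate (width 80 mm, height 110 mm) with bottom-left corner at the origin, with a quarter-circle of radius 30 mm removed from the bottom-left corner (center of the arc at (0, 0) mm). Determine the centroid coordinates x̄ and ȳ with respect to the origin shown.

x̄ = 42.38 mm, ȳ = 58.69 mm

Part | A | x̄ᵢ | ȳᵢ | A·x̄ᵢ | A·ȳᵢ
plate | 8800.00 | 40.00 | 55.00 | 352000.00 | 484000.00
removed quarter-circle | -706.86 | 12.73 | 12.73 | -9000.00 | -9000.00
Σ | 8093.14 |  |  | 343000.00 | 475000.00
x̄ = 343000.00 / 8093.14 = 42.38 mm
ȳ = 475000.00 / 8093.14 = 58.69 mm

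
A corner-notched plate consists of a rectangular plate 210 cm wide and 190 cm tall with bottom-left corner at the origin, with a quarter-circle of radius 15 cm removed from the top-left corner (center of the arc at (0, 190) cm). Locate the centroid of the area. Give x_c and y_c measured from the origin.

x_c = 105.44 cm, y_c = 94.61 cm

plate: A = 210 × 190 = 39900.00, centroid at (105.00, 95.00).
removed quarter-circle: A = −¼π·15² = -176.71, centroid at (6.37, 183.63).
ΣA = 39723.29 cm², ΣAx_c = 4188375.00 cm³, ΣAy_c = 3758049.23 cm³.
x_c = 4188375.00/39723.29 = 105.44 cm; y_c = 3758049.23/39723.29 = 94.61 cm.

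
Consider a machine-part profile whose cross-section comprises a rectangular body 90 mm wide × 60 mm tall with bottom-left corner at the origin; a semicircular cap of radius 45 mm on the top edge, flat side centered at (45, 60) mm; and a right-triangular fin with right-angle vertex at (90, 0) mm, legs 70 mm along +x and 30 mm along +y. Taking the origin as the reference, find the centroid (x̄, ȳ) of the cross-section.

rectangular body: A = 90 × 60 = 5400.00, centroid at (45.00, 30.00).
semicircular top: A = ½π·45² = 3180.86, centroid at (45.00, 79.10).
triangular fin: A = ½·70·30 = 1050.00, centroid at (113.33, 10.00).
ΣA = 9630.86 mm²
ΣAx̄ = (5400.00)(45.00) + (3180.86)(45.00) + (1050.00)(113.33) = 505138.82 mm³
ΣAȳ = (5400.00)(30.00) + (3180.86)(79.10) + (1050.00)(10.00) = 424101.75 mm³
x̄ = 505138.82 / 9630.86 = 52.45 mm
ȳ = 424101.75 / 9630.86 = 44.04 mm

x̄ = 52.45 mm, ȳ = 44.04 mm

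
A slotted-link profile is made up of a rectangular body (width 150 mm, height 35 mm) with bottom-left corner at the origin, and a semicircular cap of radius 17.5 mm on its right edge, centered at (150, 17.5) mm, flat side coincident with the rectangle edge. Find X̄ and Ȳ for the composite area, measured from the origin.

X̄ = 81.92 mm, Ȳ = 17.50 mm

Part | A | x̄ᵢ | ȳᵢ | A·x̄ᵢ | A·ȳᵢ
rectangular body | 5250.00 | 75.00 | 17.50 | 393750.00 | 91875.00
semicircular end | 481.06 | 157.43 | 17.50 | 75731.37 | 8418.49
Σ | 5731.06 |  |  | 469481.37 | 100293.49
X̄ = 469481.37 / 5731.06 = 81.92 mm
Ȳ = 100293.49 / 5731.06 = 17.50 mm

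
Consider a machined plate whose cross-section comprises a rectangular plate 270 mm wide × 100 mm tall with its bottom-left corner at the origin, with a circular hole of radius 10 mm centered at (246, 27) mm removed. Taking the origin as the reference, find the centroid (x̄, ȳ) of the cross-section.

x̄ = 133.69 mm, ȳ = 50.27 mm

plate: A = 270 × 100 = 27000.00, centroid at (135.00, 50.00).
hole: A = −π·10² = -314.16, centroid at (246.00, 27.00).
ΣA = 26685.84 mm², ΣAx̄ = 3567716.82 mm³, ΣAȳ = 1341517.70 mm³.
x̄ = 3567716.82/26685.84 = 133.69 mm; ȳ = 1341517.70/26685.84 = 50.27 mm.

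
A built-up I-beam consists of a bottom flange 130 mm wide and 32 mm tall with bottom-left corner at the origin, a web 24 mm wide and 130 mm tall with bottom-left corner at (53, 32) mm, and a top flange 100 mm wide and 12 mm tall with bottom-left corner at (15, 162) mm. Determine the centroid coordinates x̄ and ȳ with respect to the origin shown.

x̄ = 65.00 mm, ȳ = 67.31 mm

Part | A | x̄ᵢ | ȳᵢ | A·x̄ᵢ | A·ȳᵢ
bottom flange | 4160.00 | 65.00 | 16.00 | 270400.00 | 66560.00
web | 3120.00 | 65.00 | 97.00 | 202800.00 | 302640.00
top flange | 1200.00 | 65.00 | 168.00 | 78000.00 | 201600.00
Σ | 8480.00 |  |  | 551200.00 | 570800.00
x̄ = 551200.00 / 8480.00 = 65.00 mm
ȳ = 570800.00 / 8480.00 = 67.31 mm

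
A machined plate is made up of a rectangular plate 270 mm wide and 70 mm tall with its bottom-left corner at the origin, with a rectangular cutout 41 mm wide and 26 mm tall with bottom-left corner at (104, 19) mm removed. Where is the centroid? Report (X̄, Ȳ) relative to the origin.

X̄ = 135.63 mm, Ȳ = 35.18 mm

plate: A = 270 × 70 = 18900.00, centroid at (135.00, 35.00).
hole: A = −(41 × 26) = -1066.00, centroid at (124.50, 32.00).
ΣA = 17834.00 mm²
ΣAX̄ = (18900.00)(135.00) + (-1066.00)(124.50) = 2418783.00 mm³
ΣAȲ = (18900.00)(35.00) + (-1066.00)(32.00) = 627388.00 mm³
X̄ = 2418783.00 / 17834.00 = 135.63 mm
Ȳ = 627388.00 / 17834.00 = 35.18 mm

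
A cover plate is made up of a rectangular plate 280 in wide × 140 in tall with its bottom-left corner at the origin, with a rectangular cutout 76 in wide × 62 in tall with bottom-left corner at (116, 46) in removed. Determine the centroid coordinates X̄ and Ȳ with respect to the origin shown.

X̄ = 138.09 in, Ȳ = 69.04 in

Part | A | x̄ᵢ | ȳᵢ | A·x̄ᵢ | A·ȳᵢ
plate | 39200.00 | 140.00 | 70.00 | 5488000.00 | 2744000.00
hole | -4712.00 | 154.00 | 77.00 | -725648.00 | -362824.00
Σ | 34488.00 |  |  | 4762352.00 | 2381176.00
X̄ = 4762352.00 / 34488.00 = 138.09 in
Ȳ = 2381176.00 / 34488.00 = 69.04 in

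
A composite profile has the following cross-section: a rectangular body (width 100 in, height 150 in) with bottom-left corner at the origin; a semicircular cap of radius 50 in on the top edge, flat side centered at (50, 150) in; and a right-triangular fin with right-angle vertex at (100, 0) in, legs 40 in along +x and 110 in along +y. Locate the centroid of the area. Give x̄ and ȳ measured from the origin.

x̄ = 56.60 in, ȳ = 88.89 in

rectangular body: A = 100 × 150 = 15000.00, centroid at (50.00, 75.00).
semicircular top: A = ½π·50² = 3926.99, centroid at (50.00, 171.22).
triangular fin: A = ½·40·110 = 2200.00, centroid at (113.33, 36.67).
ΣA = 21126.99 in², ΣAx̄ = 1195682.87 in³, ΣAȳ = 1878048.62 in³.
x̄ = 1195682.87/21126.99 = 56.60 in; ȳ = 1878048.62/21126.99 = 88.89 in.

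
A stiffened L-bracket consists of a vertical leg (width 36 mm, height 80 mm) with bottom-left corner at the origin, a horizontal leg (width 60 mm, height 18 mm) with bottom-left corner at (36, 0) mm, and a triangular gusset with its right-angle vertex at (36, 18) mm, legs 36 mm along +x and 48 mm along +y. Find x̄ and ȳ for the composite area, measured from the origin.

x̄ = 34.12 mm, ȳ = 31.99 mm

Part | A | x̄ᵢ | ȳᵢ | A·x̄ᵢ | A·ȳᵢ
vertical leg | 2880.00 | 18.00 | 40.00 | 51840.00 | 115200.00
horizontal leg | 1080.00 | 66.00 | 9.00 | 71280.00 | 9720.00
gusset | 864.00 | 48.00 | 34.00 | 41472.00 | 29376.00
Σ | 4824.00 |  |  | 164592.00 | 154296.00
x̄ = 164592.00 / 4824.00 = 34.12 mm
ȳ = 154296.00 / 4824.00 = 31.99 mm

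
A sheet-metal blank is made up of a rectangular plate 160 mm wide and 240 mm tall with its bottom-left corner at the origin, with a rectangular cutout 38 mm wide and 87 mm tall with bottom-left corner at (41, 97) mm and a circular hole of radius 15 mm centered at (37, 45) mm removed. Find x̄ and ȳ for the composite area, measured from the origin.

x̄ = 82.81 mm, ȳ = 119.57 mm

plate: A = 160 × 240 = 38400.00, centroid at (80.00, 120.00).
hole 1: A = −(38 × 87) = -3306.00, centroid at (60.00, 140.50).
hole 2: A = −π·15² = -706.86, centroid at (37.00, 45.00).
ΣA = 34387.14 mm², ΣAx̄ = 2847486.24 mm³, ΣAȳ = 4111698.37 mm³.
x̄ = 2847486.24/34387.14 = 82.81 mm; ȳ = 4111698.37/34387.14 = 119.57 mm.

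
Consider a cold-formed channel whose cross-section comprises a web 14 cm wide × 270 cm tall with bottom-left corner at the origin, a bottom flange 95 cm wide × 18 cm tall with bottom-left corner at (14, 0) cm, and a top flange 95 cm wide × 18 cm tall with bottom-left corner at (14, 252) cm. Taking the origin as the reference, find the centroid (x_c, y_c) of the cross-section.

web: A = 14 × 270 = 3780.00, centroid at (7.00, 135.00).
bottom flange: A = 95 × 18 = 1710.00, centroid at (61.50, 9.00).
top flange: A = 95 × 18 = 1710.00, centroid at (61.50, 261.00).
ΣA = 7200.00 cm²
ΣAx_c = (3780.00)(7.00) + (1710.00)(61.50) + (1710.00)(61.50) = 236790.00 cm³
ΣAy_c = (3780.00)(135.00) + (1710.00)(9.00) + (1710.00)(261.00) = 972000.00 cm³
x_c = 236790.00 / 7200.00 = 32.89 cm
y_c = 972000.00 / 7200.00 = 135.00 cm

x_c = 32.89 cm, y_c = 135.00 cm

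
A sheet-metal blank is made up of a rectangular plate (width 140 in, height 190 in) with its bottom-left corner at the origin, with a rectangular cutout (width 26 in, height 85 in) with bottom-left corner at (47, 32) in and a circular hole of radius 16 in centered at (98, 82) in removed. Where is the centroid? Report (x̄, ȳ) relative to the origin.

plate: A = 140 × 190 = 26600.00, centroid at (70.00, 95.00).
hole 1: A = −(26 × 85) = -2210.00, centroid at (60.00, 74.50).
hole 2: A = −π·16² = -804.25, centroid at (98.00, 82.00).
ΣA = 23585.75 in², ΣAx̄ = 1650583.72 in³, ΣAȳ = 2296406.69 in³.
x̄ = 1650583.72/23585.75 = 69.98 in; ȳ = 2296406.69/23585.75 = 97.36 in.

x̄ = 69.98 in, ȳ = 97.36 in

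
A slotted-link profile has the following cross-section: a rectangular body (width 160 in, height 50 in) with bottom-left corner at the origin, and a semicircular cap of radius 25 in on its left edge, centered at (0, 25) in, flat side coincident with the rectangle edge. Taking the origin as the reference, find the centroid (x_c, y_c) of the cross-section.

x_c = 70.10 in, y_c = 25.00 in

rectangular body: A = 160 × 50 = 8000.00, centroid at (80.00, 25.00).
semicircular end: A = ½π·25² = 981.75, centroid at (-10.61, 25.00).
ΣA = 8981.75 in²
ΣAx_c = (8000.00)(80.00) + (981.75)(-10.61) = 629583.33 in³
ΣAy_c = (8000.00)(25.00) + (981.75)(25.00) = 224543.69 in³
x_c = 629583.33 / 8981.75 = 70.10 in
y_c = 224543.69 / 8981.75 = 25.00 in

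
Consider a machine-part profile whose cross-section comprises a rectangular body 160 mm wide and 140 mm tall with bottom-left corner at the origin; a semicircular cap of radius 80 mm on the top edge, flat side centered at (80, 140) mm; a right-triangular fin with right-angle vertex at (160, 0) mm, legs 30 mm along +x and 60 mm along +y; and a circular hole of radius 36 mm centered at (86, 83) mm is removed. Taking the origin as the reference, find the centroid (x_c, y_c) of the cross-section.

rectangular body: A = 160 × 140 = 22400.00, centroid at (80.00, 70.00).
semicircular top: A = ½π·80² = 10053.10, centroid at (80.00, 173.95).
triangular fin: A = ½·30·60 = 900.00, centroid at (170.00, 20.00).
hole: A = −π·36² = -4071.50, centroid at (86.00, 83.00).
ΣA = 29281.59 mm²
ΣAx_c = (22400.00)(80.00) + (10053.10)(80.00) + (900.00)(170.00) + (-4071.50)(86.00) = 2399098.37 mm³
ΣAy_c = (22400.00)(70.00) + (10053.10)(173.95) + (900.00)(20.00) + (-4071.50)(83.00) = 2996832.00 mm³
x_c = 2399098.37 / 29281.59 = 81.93 mm
y_c = 2996832.00 / 29281.59 = 102.35 mm

x_c = 81.93 mm, y_c = 102.35 mm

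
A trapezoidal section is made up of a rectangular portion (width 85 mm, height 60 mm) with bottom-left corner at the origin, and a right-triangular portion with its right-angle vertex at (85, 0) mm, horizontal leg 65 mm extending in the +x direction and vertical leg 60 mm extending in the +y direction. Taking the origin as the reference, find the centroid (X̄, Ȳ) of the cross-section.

X̄ = 60.25 mm, Ȳ = 27.23 mm

rectangular portion: A = 85 × 60 = 5100.00, centroid at (42.50, 30.00).
triangular portion: A = ½·65·60 = 1950.00, centroid at (106.67, 20.00).
ΣA = 7050.00 mm²
ΣAX̄ = (5100.00)(42.50) + (1950.00)(106.67) = 424750.00 mm³
ΣAȲ = (5100.00)(30.00) + (1950.00)(20.00) = 192000.00 mm³
X̄ = 424750.00 / 7050.00 = 60.25 mm
Ȳ = 192000.00 / 7050.00 = 27.23 mm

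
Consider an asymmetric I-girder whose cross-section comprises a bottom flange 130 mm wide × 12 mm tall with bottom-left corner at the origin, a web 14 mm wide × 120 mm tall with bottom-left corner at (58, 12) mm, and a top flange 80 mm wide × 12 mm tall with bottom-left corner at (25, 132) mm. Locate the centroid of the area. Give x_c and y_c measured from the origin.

x_c = 65.00 mm, y_c = 62.57 mm

bottom flange: A = 130 × 12 = 1560.00, centroid at (65.00, 6.00).
web: A = 14 × 120 = 1680.00, centroid at (65.00, 72.00).
top flange: A = 80 × 12 = 960.00, centroid at (65.00, 138.00).
ΣA = 4200.00 mm²
ΣAx_c = (1560.00)(65.00) + (1680.00)(65.00) + (960.00)(65.00) = 273000.00 mm³
ΣAy_c = (1560.00)(6.00) + (1680.00)(72.00) + (960.00)(138.00) = 262800.00 mm³
x_c = 273000.00 / 4200.00 = 65.00 mm
y_c = 262800.00 / 4200.00 = 62.57 mm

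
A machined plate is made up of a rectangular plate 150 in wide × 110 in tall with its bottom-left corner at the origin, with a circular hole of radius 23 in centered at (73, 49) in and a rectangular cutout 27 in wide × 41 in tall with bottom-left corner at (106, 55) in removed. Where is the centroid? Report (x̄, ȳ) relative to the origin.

Part | A | x̄ᵢ | ȳᵢ | A·x̄ᵢ | A·ȳᵢ
plate | 16500.00 | 75.00 | 55.00 | 1237500.00 | 907500.00
hole 1 | -1661.90 | 73.00 | 49.00 | -121318.88 | -81433.22
hole 2 | -1107.00 | 119.50 | 75.50 | -132286.50 | -83578.50
Σ | 13731.10 |  |  | 983894.62 | 742488.28
x̄ = 983894.62 / 13731.10 = 71.65 in
ȳ = 742488.28 / 13731.10 = 54.07 in

x̄ = 71.65 in, ȳ = 54.07 in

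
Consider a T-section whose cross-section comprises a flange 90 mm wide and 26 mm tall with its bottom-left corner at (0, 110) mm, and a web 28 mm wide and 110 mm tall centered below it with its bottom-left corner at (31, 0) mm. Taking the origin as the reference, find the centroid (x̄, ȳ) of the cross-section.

Part | A | x̄ᵢ | ȳᵢ | A·x̄ᵢ | A·ȳᵢ
web | 3080.00 | 45.00 | 55.00 | 138600.00 | 169400.00
flange | 2340.00 | 45.00 | 123.00 | 105300.00 | 287820.00
Σ | 5420.00 |  |  | 243900.00 | 457220.00
x̄ = 243900.00 / 5420.00 = 45.00 mm
ȳ = 457220.00 / 5420.00 = 84.36 mm

x̄ = 45.00 mm, ȳ = 84.36 mm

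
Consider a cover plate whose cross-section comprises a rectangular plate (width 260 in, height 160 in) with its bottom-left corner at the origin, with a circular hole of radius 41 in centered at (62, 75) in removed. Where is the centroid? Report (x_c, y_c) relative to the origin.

plate: A = 260 × 160 = 41600.00, centroid at (130.00, 80.00).
hole: A = −π·41² = -5281.02, centroid at (62.00, 75.00).
ΣA = 36318.98 in², ΣAx_c = 5080576.93 in³, ΣAy_c = 2931923.71 in³.
x_c = 5080576.93/36318.98 = 139.89 in; y_c = 2931923.71/36318.98 = 80.73 in.

x_c = 139.89 in, y_c = 80.73 in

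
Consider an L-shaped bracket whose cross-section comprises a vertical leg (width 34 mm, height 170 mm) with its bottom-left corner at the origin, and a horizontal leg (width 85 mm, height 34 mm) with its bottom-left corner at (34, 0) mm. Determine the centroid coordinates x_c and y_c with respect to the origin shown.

x_c = 36.83 mm, y_c = 62.33 mm

vertical leg: A = 34 × 170 = 5780.00, centroid at (17.00, 85.00).
horizontal leg: A = 85 × 34 = 2890.00, centroid at (76.50, 17.00).
ΣA = 8670.00 mm²
ΣAx_c = (5780.00)(17.00) + (2890.00)(76.50) = 319345.00 mm³
ΣAy_c = (5780.00)(85.00) + (2890.00)(17.00) = 540430.00 mm³
x_c = 319345.00 / 8670.00 = 36.83 mm
y_c = 540430.00 / 8670.00 = 62.33 mm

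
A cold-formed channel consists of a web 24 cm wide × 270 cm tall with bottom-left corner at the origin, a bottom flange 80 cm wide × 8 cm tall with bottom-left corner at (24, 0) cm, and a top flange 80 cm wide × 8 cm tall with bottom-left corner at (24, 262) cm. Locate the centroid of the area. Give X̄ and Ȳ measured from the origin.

X̄ = 20.58 cm, Ȳ = 135.00 cm

Part | A | x̄ᵢ | ȳᵢ | A·x̄ᵢ | A·ȳᵢ
web | 6480.00 | 12.00 | 135.00 | 77760.00 | 874800.00
bottom flange | 640.00 | 64.00 | 4.00 | 40960.00 | 2560.00
top flange | 640.00 | 64.00 | 266.00 | 40960.00 | 170240.00
Σ | 7760.00 |  |  | 159680.00 | 1047600.00
X̄ = 159680.00 / 7760.00 = 20.58 cm
Ȳ = 1047600.00 / 7760.00 = 135.00 cm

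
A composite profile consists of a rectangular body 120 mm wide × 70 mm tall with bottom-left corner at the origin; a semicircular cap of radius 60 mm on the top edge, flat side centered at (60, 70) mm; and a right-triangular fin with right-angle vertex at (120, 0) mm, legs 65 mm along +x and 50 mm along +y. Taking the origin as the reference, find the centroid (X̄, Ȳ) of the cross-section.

rectangular body: A = 120 × 70 = 8400.00, centroid at (60.00, 35.00).
semicircular top: A = ½π·60² = 5654.87, centroid at (60.00, 95.46).
triangular fin: A = ½·65·50 = 1625.00, centroid at (141.67, 16.67).
ΣA = 15679.87 mm²
ΣAX̄ = (8400.00)(60.00) + (5654.87)(60.00) + (1625.00)(141.67) = 1073500.34 mm³
ΣAȲ = (8400.00)(35.00) + (5654.87)(95.46) + (1625.00)(16.67) = 860924.01 mm³
X̄ = 1073500.34 / 15679.87 = 68.46 mm
Ȳ = 860924.01 / 15679.87 = 54.91 mm

X̄ = 68.46 mm, Ȳ = 54.91 mm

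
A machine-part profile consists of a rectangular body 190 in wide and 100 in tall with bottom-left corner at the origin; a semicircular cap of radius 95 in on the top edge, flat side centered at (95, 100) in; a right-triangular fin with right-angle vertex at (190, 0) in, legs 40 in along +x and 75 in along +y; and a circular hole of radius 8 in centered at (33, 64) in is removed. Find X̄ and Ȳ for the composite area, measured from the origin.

rectangular body: A = 190 × 100 = 19000.00, centroid at (95.00, 50.00).
semicircular top: A = ½π·95² = 14176.44, centroid at (95.00, 140.32).
triangular fin: A = ½·40·75 = 1500.00, centroid at (203.33, 25.00).
hole: A = −π·8² = -201.06, centroid at (33.00, 64.00).
ΣA = 34475.37 in²
ΣAX̄ = (19000.00)(95.00) + (14176.44)(95.00) + (1500.00)(203.33) + (-201.06)(33.00) = 3450126.46 in³
ΣAȲ = (19000.00)(50.00) + (14176.44)(140.32) + (1500.00)(25.00) + (-201.06)(64.00) = 2963859.05 in³
X̄ = 3450126.46 / 34475.37 = 100.08 in
Ȳ = 2963859.05 / 34475.37 = 85.97 in

X̄ = 100.08 in, Ȳ = 85.97 in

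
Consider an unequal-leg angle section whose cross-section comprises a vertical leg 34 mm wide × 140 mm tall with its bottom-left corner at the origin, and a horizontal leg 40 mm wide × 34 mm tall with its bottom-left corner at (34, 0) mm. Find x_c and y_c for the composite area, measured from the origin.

x_c = 25.22 mm, y_c = 58.22 mm

vertical leg: A = 34 × 140 = 4760.00, centroid at (17.00, 70.00).
horizontal leg: A = 40 × 34 = 1360.00, centroid at (54.00, 17.00).
ΣA = 6120.00 mm²
ΣAx_c = (4760.00)(17.00) + (1360.00)(54.00) = 154360.00 mm³
ΣAy_c = (4760.00)(70.00) + (1360.00)(17.00) = 356320.00 mm³
x_c = 154360.00 / 6120.00 = 25.22 mm
y_c = 356320.00 / 6120.00 = 58.22 mm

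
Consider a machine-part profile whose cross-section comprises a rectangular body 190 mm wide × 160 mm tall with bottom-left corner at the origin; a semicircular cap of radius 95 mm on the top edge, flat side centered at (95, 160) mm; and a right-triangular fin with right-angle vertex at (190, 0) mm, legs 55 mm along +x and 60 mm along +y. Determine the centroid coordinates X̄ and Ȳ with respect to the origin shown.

rectangular body: A = 190 × 160 = 30400.00, centroid at (95.00, 80.00).
semicircular top: A = ½π·95² = 14176.44, centroid at (95.00, 200.32).
triangular fin: A = ½·55·60 = 1650.00, centroid at (208.33, 20.00).
ΣA = 46226.44 mm², ΣAX̄ = 4578511.50 mm³, ΣAȲ = 5304813.23 mm³.
X̄ = 4578511.50/46226.44 = 99.05 mm; Ȳ = 5304813.23/46226.44 = 114.76 mm.

X̄ = 99.05 mm, Ȳ = 114.76 mm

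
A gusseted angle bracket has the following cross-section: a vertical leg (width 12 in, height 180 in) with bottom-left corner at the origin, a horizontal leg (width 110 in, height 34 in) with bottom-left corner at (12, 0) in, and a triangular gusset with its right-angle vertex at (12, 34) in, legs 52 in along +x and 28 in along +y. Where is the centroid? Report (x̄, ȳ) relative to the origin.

vertical leg: A = 12 × 180 = 2160.00, centroid at (6.00, 90.00).
horizontal leg: A = 110 × 34 = 3740.00, centroid at (67.00, 17.00).
gusset: A = ½·52·28 = 728.00, centroid at (29.33, 43.33).
ΣA = 6628.00 in²
ΣAx̄ = (2160.00)(6.00) + (3740.00)(67.00) + (728.00)(29.33) = 284894.67 in³
ΣAȳ = (2160.00)(90.00) + (3740.00)(17.00) + (728.00)(43.33) = 289526.67 in³
x̄ = 284894.67 / 6628.00 = 42.98 in
ȳ = 289526.67 / 6628.00 = 43.68 in

x̄ = 42.98 in, ȳ = 43.68 in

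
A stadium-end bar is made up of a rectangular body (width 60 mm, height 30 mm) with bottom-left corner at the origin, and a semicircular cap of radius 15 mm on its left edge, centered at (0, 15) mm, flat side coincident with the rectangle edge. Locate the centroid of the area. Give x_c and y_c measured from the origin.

x_c = 24.03 mm, y_c = 15.00 mm

rectangular body: A = 60 × 30 = 1800.00, centroid at (30.00, 15.00).
semicircular end: A = ½π·15² = 353.43, centroid at (-6.37, 15.00).
ΣA = 2153.43 mm²
ΣAx_c = (1800.00)(30.00) + (353.43)(-6.37) = 51750.00 mm³
ΣAy_c = (1800.00)(15.00) + (353.43)(15.00) = 32301.44 mm³
x_c = 51750.00 / 2153.43 = 24.03 mm
y_c = 32301.44 / 2153.43 = 15.00 mm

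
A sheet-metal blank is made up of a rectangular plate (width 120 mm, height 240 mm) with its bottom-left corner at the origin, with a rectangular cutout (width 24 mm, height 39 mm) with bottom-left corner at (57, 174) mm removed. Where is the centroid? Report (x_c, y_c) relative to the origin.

x_c = 59.70 mm, y_c = 117.53 mm

Part | A | x̄ᵢ | ȳᵢ | A·x̄ᵢ | A·ȳᵢ
plate | 28800.00 | 60.00 | 120.00 | 1728000.00 | 3456000.00
hole | -936.00 | 69.00 | 193.50 | -64584.00 | -181116.00
Σ | 27864.00 |  |  | 1663416.00 | 3274884.00
x_c = 1663416.00 / 27864.00 = 59.70 mm
y_c = 3274884.00 / 27864.00 = 117.53 mm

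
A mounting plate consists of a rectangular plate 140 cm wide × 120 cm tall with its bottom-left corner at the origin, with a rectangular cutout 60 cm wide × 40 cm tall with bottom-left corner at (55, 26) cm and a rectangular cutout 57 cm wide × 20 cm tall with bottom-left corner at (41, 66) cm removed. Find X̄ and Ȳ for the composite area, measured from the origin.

plate: A = 140 × 120 = 16800.00, centroid at (70.00, 60.00).
hole 1: A = −(60 × 40) = -2400.00, centroid at (85.00, 46.00).
hole 2: A = −(57 × 20) = -1140.00, centroid at (69.50, 76.00).
ΣA = 13260.00 cm², ΣAX̄ = 892770.00 cm³, ΣAȲ = 810960.00 cm³.
X̄ = 892770.00/13260.00 = 67.33 cm; Ȳ = 810960.00/13260.00 = 61.16 cm.

X̄ = 67.33 cm, Ȳ = 61.16 cm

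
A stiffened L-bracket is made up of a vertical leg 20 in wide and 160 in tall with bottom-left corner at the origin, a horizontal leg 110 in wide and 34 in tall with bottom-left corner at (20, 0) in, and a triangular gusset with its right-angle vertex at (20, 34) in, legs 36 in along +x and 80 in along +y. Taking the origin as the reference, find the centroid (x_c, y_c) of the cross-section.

x_c = 42.79 in, y_c = 48.56 in

Part | A | x̄ᵢ | ȳᵢ | A·x̄ᵢ | A·ȳᵢ
vertical leg | 3200.00 | 10.00 | 80.00 | 32000.00 | 256000.00
horizontal leg | 3740.00 | 75.00 | 17.00 | 280500.00 | 63580.00
gusset | 1440.00 | 32.00 | 60.67 | 46080.00 | 87360.00
Σ | 8380.00 |  |  | 358580.00 | 406940.00
x_c = 358580.00 / 8380.00 = 42.79 in
y_c = 406940.00 / 8380.00 = 48.56 in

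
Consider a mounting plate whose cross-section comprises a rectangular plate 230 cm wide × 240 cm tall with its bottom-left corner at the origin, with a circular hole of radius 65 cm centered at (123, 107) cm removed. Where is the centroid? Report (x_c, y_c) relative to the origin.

x_c = 112.47 cm, y_c = 124.12 cm

plate: A = 230 × 240 = 55200.00, centroid at (115.00, 120.00).
hole: A = −π·65² = -13273.23, centroid at (123.00, 107.00).
ΣA = 41926.77 cm²
ΣAx_c = (55200.00)(115.00) + (-13273.23)(123.00) = 4715392.84 cm³
ΣAy_c = (55200.00)(120.00) + (-13273.23)(107.00) = 5203764.50 cm³
x_c = 4715392.84 / 41926.77 = 112.47 cm
y_c = 5203764.50 / 41926.77 = 124.12 cm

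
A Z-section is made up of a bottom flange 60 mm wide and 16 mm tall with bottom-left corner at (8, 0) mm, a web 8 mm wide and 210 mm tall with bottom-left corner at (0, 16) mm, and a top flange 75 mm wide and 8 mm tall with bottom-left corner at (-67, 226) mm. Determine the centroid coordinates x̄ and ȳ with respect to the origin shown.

bottom flange: A = 60 × 16 = 960.00, centroid at (38.00, 8.00).
web: A = 8 × 210 = 1680.00, centroid at (4.00, 121.00).
top flange: A = 75 × 8 = 600.00, centroid at (-29.50, 230.00).
ΣA = 3240.00 mm², ΣAx̄ = 25500.00 mm³, ΣAȳ = 348960.00 mm³.
x̄ = 25500.00/3240.00 = 7.87 mm; ȳ = 348960.00/3240.00 = 107.70 mm.

x̄ = 7.87 mm, ȳ = 107.70 mm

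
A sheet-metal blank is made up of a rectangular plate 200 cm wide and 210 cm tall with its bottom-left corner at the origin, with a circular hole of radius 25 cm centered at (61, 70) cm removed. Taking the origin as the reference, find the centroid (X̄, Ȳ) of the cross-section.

plate: A = 200 × 210 = 42000.00, centroid at (100.00, 105.00).
hole: A = −π·25² = -1963.50, centroid at (61.00, 70.00).
ΣA = 40036.50 cm², ΣAX̄ = 4080226.78 cm³, ΣAȲ = 4272555.32 cm³.
X̄ = 4080226.78/40036.50 = 101.91 cm; Ȳ = 4272555.32/40036.50 = 106.72 cm.

X̄ = 101.91 cm, Ȳ = 106.72 cm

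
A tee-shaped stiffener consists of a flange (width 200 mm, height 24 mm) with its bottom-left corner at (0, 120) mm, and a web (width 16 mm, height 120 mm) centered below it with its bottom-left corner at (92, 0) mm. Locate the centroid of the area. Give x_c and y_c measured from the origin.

Part | A | x̄ᵢ | ȳᵢ | A·x̄ᵢ | A·ȳᵢ
web | 1920.00 | 100.00 | 60.00 | 192000.00 | 115200.00
flange | 4800.00 | 100.00 | 132.00 | 480000.00 | 633600.00
Σ | 6720.00 |  |  | 672000.00 | 748800.00
x_c = 672000.00 / 6720.00 = 100.00 mm
y_c = 748800.00 / 6720.00 = 111.43 mm

x_c = 100.00 mm, y_c = 111.43 mm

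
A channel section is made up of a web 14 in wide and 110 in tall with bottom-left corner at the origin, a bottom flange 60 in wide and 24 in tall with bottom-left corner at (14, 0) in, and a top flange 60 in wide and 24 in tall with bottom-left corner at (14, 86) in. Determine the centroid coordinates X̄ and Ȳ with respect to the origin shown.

X̄ = 31.11 in, Ȳ = 55.00 in

Part | A | x̄ᵢ | ȳᵢ | A·x̄ᵢ | A·ȳᵢ
web | 1540.00 | 7.00 | 55.00 | 10780.00 | 84700.00
bottom flange | 1440.00 | 44.00 | 12.00 | 63360.00 | 17280.00
top flange | 1440.00 | 44.00 | 98.00 | 63360.00 | 141120.00
Σ | 4420.00 |  |  | 137500.00 | 243100.00
X̄ = 137500.00 / 4420.00 = 31.11 in
Ȳ = 243100.00 / 4420.00 = 55.00 in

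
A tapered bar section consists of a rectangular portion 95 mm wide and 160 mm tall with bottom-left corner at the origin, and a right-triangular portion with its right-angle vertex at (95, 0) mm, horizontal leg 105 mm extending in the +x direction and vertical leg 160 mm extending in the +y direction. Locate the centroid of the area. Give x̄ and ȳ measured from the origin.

rectangular portion: A = 95 × 160 = 15200.00, centroid at (47.50, 80.00).
triangular portion: A = ½·105·160 = 8400.00, centroid at (130.00, 53.33).
ΣA = 23600.00 mm², ΣAx̄ = 1814000.00 mm³, ΣAȳ = 1664000.00 mm³.
x̄ = 1814000.00/23600.00 = 76.86 mm; ȳ = 1664000.00/23600.00 = 70.51 mm.

x̄ = 76.86 mm, ȳ = 70.51 mm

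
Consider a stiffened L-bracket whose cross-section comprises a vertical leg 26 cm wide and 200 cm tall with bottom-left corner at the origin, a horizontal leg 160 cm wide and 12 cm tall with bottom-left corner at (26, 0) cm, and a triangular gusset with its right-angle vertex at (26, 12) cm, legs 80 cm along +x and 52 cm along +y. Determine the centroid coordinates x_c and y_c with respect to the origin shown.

x_c = 41.38 cm, y_c = 64.41 cm

vertical leg: A = 26 × 200 = 5200.00, centroid at (13.00, 100.00).
horizontal leg: A = 160 × 12 = 1920.00, centroid at (106.00, 6.00).
gusset: A = ½·80·52 = 2080.00, centroid at (52.67, 29.33).
ΣA = 9200.00 cm², ΣAx_c = 380666.67 cm³, ΣAy_c = 592533.33 cm³.
x_c = 380666.67/9200.00 = 41.38 cm; y_c = 592533.33/9200.00 = 64.41 cm.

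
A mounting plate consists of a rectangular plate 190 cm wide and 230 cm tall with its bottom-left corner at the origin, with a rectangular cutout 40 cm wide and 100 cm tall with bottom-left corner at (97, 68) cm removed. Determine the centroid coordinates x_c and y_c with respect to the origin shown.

x_c = 92.78 cm, y_c = 114.70 cm

plate: A = 190 × 230 = 43700.00, centroid at (95.00, 115.00).
hole: A = −(40 × 100) = -4000.00, centroid at (117.00, 118.00).
ΣA = 39700.00 cm²
ΣAx_c = (43700.00)(95.00) + (-4000.00)(117.00) = 3683500.00 cm³
ΣAy_c = (43700.00)(115.00) + (-4000.00)(118.00) = 4553500.00 cm³
x_c = 3683500.00 / 39700.00 = 92.78 cm
y_c = 4553500.00 / 39700.00 = 114.70 cm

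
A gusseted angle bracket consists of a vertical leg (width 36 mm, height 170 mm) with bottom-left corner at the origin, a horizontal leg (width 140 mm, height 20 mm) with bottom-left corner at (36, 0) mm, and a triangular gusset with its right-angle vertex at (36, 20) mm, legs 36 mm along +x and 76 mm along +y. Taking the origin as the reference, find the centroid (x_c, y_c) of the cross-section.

Part | A | x̄ᵢ | ȳᵢ | A·x̄ᵢ | A·ȳᵢ
vertical leg | 6120.00 | 18.00 | 85.00 | 110160.00 | 520200.00
horizontal leg | 2800.00 | 106.00 | 10.00 | 296800.00 | 28000.00
gusset | 1368.00 | 48.00 | 45.33 | 65664.00 | 62016.00
Σ | 10288.00 |  |  | 472624.00 | 610216.00
x_c = 472624.00 / 10288.00 = 45.94 mm
y_c = 610216.00 / 10288.00 = 59.31 mm

x_c = 45.94 mm, y_c = 59.31 mm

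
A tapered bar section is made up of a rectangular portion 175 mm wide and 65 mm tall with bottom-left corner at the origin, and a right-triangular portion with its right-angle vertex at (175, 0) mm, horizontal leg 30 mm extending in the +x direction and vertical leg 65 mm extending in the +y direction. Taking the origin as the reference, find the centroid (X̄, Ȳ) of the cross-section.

X̄ = 95.20 mm, Ȳ = 31.64 mm

Part | A | x̄ᵢ | ȳᵢ | A·x̄ᵢ | A·ȳᵢ
rectangular portion | 11375.00 | 87.50 | 32.50 | 995312.50 | 369687.50
triangular portion | 975.00 | 185.00 | 21.67 | 180375.00 | 21125.00
Σ | 12350.00 |  |  | 1175687.50 | 390812.50
X̄ = 1175687.50 / 12350.00 = 95.20 mm
Ȳ = 390812.50 / 12350.00 = 31.64 mm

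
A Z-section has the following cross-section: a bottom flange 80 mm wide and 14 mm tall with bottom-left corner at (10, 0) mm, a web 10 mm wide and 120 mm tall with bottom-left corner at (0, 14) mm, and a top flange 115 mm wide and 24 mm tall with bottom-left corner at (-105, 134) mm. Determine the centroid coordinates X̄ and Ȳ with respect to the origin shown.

Part | A | x̄ᵢ | ȳᵢ | A·x̄ᵢ | A·ȳᵢ
bottom flange | 1120.00 | 50.00 | 7.00 | 56000.00 | 7840.00
web | 1200.00 | 5.00 | 74.00 | 6000.00 | 88800.00
top flange | 2760.00 | -47.50 | 146.00 | -131100.00 | 402960.00
Σ | 5080.00 |  |  | -69100.00 | 499600.00
X̄ = -69100.00 / 5080.00 = -13.60 mm
Ȳ = 499600.00 / 5080.00 = 98.35 mm

X̄ = -13.60 mm, Ȳ = 98.35 mm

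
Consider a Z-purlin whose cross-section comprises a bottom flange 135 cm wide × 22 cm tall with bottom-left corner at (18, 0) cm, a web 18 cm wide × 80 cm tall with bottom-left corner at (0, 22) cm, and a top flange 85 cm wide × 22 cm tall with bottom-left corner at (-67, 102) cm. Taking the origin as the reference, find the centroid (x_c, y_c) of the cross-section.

x_c = 35.20 cm, y_c = 53.07 cm

Part | A | x̄ᵢ | ȳᵢ | A·x̄ᵢ | A·ȳᵢ
bottom flange | 2970.00 | 85.50 | 11.00 | 253935.00 | 32670.00
web | 1440.00 | 9.00 | 62.00 | 12960.00 | 89280.00
top flange | 1870.00 | -24.50 | 113.00 | -45815.00 | 211310.00
Σ | 6280.00 |  |  | 221080.00 | 333260.00
x_c = 221080.00 / 6280.00 = 35.20 cm
y_c = 333260.00 / 6280.00 = 53.07 cm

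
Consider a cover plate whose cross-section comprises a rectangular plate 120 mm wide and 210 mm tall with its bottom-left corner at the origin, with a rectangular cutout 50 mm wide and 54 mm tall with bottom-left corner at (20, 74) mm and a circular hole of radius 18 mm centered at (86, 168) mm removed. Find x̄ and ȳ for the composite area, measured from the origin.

Part | A | x̄ᵢ | ȳᵢ | A·x̄ᵢ | A·ȳᵢ
plate | 25200.00 | 60.00 | 105.00 | 1512000.00 | 2646000.00
hole 1 | -2700.00 | 45.00 | 101.00 | -121500.00 | -272700.00
hole 2 | -1017.88 | 86.00 | 168.00 | -87537.34 | -171003.17
Σ | 21482.12 |  |  | 1302962.66 | 2202296.83
x̄ = 1302962.66 / 21482.12 = 60.65 mm
ȳ = 2202296.83 / 21482.12 = 102.52 mm

x̄ = 60.65 mm, ȳ = 102.52 mm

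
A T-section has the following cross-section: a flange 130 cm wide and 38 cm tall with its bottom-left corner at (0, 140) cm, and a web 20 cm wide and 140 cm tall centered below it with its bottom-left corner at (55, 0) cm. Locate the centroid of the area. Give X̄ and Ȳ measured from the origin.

Part | A | x̄ᵢ | ȳᵢ | A·x̄ᵢ | A·ȳᵢ
web | 2800.00 | 65.00 | 70.00 | 182000.00 | 196000.00
flange | 4940.00 | 65.00 | 159.00 | 321100.00 | 785460.00
Σ | 7740.00 |  |  | 503100.00 | 981460.00
X̄ = 503100.00 / 7740.00 = 65.00 cm
Ȳ = 981460.00 / 7740.00 = 126.80 cm

X̄ = 65.00 cm, Ȳ = 126.80 cm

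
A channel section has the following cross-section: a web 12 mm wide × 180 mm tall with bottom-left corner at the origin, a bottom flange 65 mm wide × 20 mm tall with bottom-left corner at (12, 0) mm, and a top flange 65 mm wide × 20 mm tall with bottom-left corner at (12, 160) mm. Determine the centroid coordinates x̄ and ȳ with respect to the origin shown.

x̄ = 27.03 mm, ȳ = 90.00 mm

web: A = 12 × 180 = 2160.00, centroid at (6.00, 90.00).
bottom flange: A = 65 × 20 = 1300.00, centroid at (44.50, 10.00).
top flange: A = 65 × 20 = 1300.00, centroid at (44.50, 170.00).
ΣA = 4760.00 mm², ΣAx̄ = 128660.00 mm³, ΣAȳ = 428400.00 mm³.
x̄ = 128660.00/4760.00 = 27.03 mm; ȳ = 428400.00/4760.00 = 90.00 mm.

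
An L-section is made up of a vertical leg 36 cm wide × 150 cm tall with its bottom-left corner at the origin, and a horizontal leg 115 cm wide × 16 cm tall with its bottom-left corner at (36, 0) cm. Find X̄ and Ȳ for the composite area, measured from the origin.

vertical leg: A = 36 × 150 = 5400.00, centroid at (18.00, 75.00).
horizontal leg: A = 115 × 16 = 1840.00, centroid at (93.50, 8.00).
ΣA = 7240.00 cm²
ΣAX̄ = (5400.00)(18.00) + (1840.00)(93.50) = 269240.00 cm³
ΣAȲ = (5400.00)(75.00) + (1840.00)(8.00) = 419720.00 cm³
X̄ = 269240.00 / 7240.00 = 37.19 cm
Ȳ = 419720.00 / 7240.00 = 57.97 cm

X̄ = 37.19 cm, Ȳ = 57.97 cm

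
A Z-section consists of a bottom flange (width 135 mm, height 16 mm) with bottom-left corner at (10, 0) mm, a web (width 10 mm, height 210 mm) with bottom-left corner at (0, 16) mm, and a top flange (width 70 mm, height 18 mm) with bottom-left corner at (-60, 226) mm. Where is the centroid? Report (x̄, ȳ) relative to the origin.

x̄ = 26.52 mm, ȳ = 102.80 mm

bottom flange: A = 135 × 16 = 2160.00, centroid at (77.50, 8.00).
web: A = 10 × 210 = 2100.00, centroid at (5.00, 121.00).
top flange: A = 70 × 18 = 1260.00, centroid at (-25.00, 235.00).
ΣA = 5520.00 mm², ΣAx̄ = 146400.00 mm³, ΣAȳ = 567480.00 mm³.
x̄ = 146400.00/5520.00 = 26.52 mm; ȳ = 567480.00/5520.00 = 102.80 mm.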